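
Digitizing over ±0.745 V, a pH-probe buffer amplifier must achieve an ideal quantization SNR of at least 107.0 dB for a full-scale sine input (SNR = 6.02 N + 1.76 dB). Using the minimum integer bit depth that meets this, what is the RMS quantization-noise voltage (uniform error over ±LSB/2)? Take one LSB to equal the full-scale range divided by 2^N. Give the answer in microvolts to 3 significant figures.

1.64 µV

The full-scale span is 0.745 − (-0.745) = 1.49 V.
N ≥ (107.0 − 1.76)/6.02 = 17.482 → N_min = 18.
LSB = 1.49 V ÷ 2^18 = 1.49/262144 V = 5.6839 µV.
V_rms = LSB/√12 = 1.64 µV.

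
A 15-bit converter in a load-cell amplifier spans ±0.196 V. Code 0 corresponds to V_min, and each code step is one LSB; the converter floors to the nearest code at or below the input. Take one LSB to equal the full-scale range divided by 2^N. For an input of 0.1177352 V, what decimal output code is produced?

Full-scale range = 0.196 V − (-0.196 V) = 0.392 V. LSB = 0.392 V / 2^15 ≈ 11.96 µV.
code = ⌊(V_in − V_min)/LSB⌋ = ⌊(V_in − V_min) × 2^15 / range⌋
     = ⌊(0.1177352 − (-0.196)) × 32768 / 0.392⌋ = ⌊0.3137352 × 32768/0.392⌋
     = ⌊26225.702⌋ = 26225.

26225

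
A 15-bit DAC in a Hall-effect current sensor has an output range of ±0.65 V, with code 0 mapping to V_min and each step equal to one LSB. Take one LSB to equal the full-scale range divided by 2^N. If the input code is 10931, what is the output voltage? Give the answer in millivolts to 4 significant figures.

Span: 0.65 V − (-0.65 V) = 1.3 V. LSB = 1.3 V / 2^15.
V_out = -0.65 + 10931 × (1.3/32768) V
      = -0.65 V + 0.433664 V = -0.216336 V.

-216.3 mV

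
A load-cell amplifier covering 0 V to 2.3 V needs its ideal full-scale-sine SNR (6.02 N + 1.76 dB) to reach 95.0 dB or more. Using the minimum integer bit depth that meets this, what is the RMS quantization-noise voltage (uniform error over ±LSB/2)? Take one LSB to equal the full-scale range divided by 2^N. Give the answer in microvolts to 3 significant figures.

10.1 µV

Full-scale range = 2.3 V.
6.02 N + 1.76 ≥ 95.0 gives N ≥ 15.488, so the minimum integer is 16.
Step size = 2.3/65536 V = 35.095 µV.
σ_q = LSB/√12 = 35.095 µV/3.4641 = 10.1 µV.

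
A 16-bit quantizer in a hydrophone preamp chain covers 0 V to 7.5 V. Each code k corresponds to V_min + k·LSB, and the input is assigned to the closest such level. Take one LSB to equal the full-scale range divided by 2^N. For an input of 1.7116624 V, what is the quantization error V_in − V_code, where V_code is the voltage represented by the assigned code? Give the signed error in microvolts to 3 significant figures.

−30.4 µV

Range is 7.5 V. LSB = 7.5 V / 2^16 ≈ 114.4 µV.
Position in LSBs: (1.7116624 − (0)) × 65536/7.5 = 14956.7343; rounding gives k = 14957.
Reconstructed level: 0 + 14957 × 7.5/65536 V = 1.7116928101 V.
Error = V_in − V_code = 1.7116624 − (1.7116928101) = −30.4 µV.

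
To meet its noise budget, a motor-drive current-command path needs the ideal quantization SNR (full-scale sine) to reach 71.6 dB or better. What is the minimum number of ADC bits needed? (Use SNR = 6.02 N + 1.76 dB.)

12 bits

Solving 6.02 N ≥ 71.6 − 1.76: N ≥ 11.601. Round up → N = 12.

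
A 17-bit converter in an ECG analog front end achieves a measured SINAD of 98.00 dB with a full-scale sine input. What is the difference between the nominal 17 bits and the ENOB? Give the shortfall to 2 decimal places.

N_eff = (98.00 − 1.76)/6.02 = 15.9867 bits.
Shortfall = 17 − 15.9867 = 1.0133 bits.

1.01 bits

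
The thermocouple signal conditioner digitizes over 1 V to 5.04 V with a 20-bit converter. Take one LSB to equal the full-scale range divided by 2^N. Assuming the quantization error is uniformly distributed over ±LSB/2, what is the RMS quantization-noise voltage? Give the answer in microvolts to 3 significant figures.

Span: 5.04 V − (1 V) = 4.04 V.
One LSB is 4.04 V / 1048576 = 3.8528 µV.
σ_q = LSB/√12 = 3.8528 µV/3.4641 = 1.11 µV.

1.11 µV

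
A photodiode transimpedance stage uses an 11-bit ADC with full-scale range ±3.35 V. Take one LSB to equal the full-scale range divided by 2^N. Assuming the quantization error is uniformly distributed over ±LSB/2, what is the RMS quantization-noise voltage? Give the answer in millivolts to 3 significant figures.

Span: 3.35 V − (-3.35 V) = 6.7 V.
LSB = 6.7 V / 2^11 = 3.2715 mV.
σ_q = LSB/√12 = 3.2715 mV/3.4641 = 0.944 mV.

0.944 mV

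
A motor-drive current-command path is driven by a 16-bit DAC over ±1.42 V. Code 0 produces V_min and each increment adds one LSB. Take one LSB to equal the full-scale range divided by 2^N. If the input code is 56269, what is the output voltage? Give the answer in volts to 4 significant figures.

1.018 V

The full-scale span is 1.42 − (-1.42) = 2.84 V. LSB = 2.84 V / 2^16.
V_out = -1.42 + 56269 × (2.84/65536) V
      = -1.42 + 2.43841 = 1.01841 V.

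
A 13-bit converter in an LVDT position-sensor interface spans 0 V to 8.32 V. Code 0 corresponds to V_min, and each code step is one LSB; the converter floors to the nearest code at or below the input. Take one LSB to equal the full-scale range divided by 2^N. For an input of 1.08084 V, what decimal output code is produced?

Full-scale range = 8.32 V. LSB = 8.32 V / 2^13 ≈ 1.016 mV.
code = ⌊(V_in − V_min)/LSB⌋ = ⌊(V_in − V_min) × 2^13 / range⌋
     = ⌊(1.08084 − (0)) × 8192 / 8.32⌋ = ⌊1.08084 × 8192/8.32⌋
     = ⌊1064.212⌋ = 1064.

1064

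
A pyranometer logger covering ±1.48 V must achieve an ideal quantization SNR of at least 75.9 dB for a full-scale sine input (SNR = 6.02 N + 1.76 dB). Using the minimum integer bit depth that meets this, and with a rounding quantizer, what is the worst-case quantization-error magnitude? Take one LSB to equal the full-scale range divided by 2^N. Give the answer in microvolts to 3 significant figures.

Span: 1.48 V − (-1.48 V) = 2.96 V.
Solving 6.02 N ≥ 75.9 − 1.76: N ≥ 12.316. Round up → N = 13.
LSB = 2.96 V ÷ 2^13 = 2.96/8192 V = 361.33 µV.
Max error for round-to-nearest is LSB/2 = 181 µV.

181 µV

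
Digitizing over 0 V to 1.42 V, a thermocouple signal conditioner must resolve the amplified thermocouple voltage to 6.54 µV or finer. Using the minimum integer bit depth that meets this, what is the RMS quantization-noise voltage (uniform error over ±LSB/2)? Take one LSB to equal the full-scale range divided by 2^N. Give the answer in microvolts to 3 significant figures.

Range is 1.42 V.
Need 2^N ≥ 1.42 V / 6.54 µV = 217100 → N_min = 18.
LSB = 1.42 V ÷ 2^18 = 1.42/262144 V = 5.4169 µV.
RMS noise = LSB/√12 = 1.56 µV.

1.56 µV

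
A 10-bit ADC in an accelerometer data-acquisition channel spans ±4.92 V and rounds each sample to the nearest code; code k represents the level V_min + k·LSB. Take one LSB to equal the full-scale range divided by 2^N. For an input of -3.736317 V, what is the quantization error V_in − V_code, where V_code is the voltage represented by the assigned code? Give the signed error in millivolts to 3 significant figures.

Span: 4.92 V − (-4.92 V) = 9.84 V. LSB = 9.84 V / 2^10 ≈ 9.609 mV.
(-3.736317 − (-4.92)) / LSB = 1.183683 × 1024/9.84 = 123.1800. Nearest integer: k = 123.
V_code = V_min + k × range/2^10 = -4.92 + 123 × 9.84/1024 = -3.738046875 V.
Error = V_in − V_code = -3.736317 − (-3.738046875) = +1.73 mV.

+1.73 mV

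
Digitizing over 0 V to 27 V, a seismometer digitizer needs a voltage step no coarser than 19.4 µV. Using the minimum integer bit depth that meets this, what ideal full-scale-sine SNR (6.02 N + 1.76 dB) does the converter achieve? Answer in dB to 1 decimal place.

128.2 dB

Range is 27 V.
Levels needed ≥ 27/19.4 µV = 1.392e6. 2^21 = 2097152 suffices, so N_min = 21.
6.02(21) + 1.76 = 128.18 dB.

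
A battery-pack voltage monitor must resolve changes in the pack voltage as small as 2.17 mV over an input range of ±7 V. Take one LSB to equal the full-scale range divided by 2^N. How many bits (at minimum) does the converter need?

Full-scale range = 7 V − (-7 V) = 14 V.
14 V / 2.17 mV = 6452. Since 2^12 = 4096 and 2^13 = 8192, N = 13.

13 bits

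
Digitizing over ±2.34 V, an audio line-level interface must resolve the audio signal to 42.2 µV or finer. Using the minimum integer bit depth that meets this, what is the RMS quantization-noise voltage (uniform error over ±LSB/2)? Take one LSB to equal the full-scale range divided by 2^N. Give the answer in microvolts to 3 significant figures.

10.3 µV

Range = 2.34 − (-2.34) = 4.68 V.
Required number of levels: 4.68/42.2 µV = 110900; smallest N with 2^N ≥ that is 17.
Step size = 4.68/131072 V = 35.706 µV.
V_rms = LSB/√12 = 10.3 µV.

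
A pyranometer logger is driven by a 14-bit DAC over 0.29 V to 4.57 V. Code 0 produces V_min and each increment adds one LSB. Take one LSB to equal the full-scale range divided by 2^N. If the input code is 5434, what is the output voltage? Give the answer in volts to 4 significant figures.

Full-scale range = 4.57 V − (0.29 V) = 4.28 V. LSB = 4.28 V / 2^14.
V_out = 0.29 + 5434 × (4.28/16384) V
      = 0.29 V + 1.41953 V = 1.70953 V.

1.710 V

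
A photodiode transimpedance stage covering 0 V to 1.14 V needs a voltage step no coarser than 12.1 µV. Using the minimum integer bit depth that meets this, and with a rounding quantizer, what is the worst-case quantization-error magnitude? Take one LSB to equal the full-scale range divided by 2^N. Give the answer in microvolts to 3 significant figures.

4.35 µV

Span = 1.14 V.
Need 2^N ≥ 1.14 V / 12.1 µV = 94210 → N_min = 17.
LSB = 1.14 V ÷ 2^17 = 1.14/131072 V = 8.6975 µV.
Max error for round-to-nearest is LSB/2 = 4.35 µV.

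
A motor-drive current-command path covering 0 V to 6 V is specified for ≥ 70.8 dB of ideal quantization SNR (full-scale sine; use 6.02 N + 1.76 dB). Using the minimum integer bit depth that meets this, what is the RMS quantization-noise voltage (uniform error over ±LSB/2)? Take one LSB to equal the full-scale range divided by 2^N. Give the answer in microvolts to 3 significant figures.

V_FS = 6 V.
6.02 N + 1.76 ≥ 70.8 gives N ≥ 11.468, so the minimum integer is 12.
Step size = 6/4096 V = 1.4648 mV.
RMS noise = LSB/√12 = 423 µV.

423 µV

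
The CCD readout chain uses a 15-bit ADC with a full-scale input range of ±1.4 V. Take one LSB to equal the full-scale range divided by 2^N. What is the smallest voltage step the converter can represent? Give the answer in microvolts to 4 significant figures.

Full-scale range = 1.4 V − (-1.4 V) = 2.8 V.
Number of codes = 2^15 = 32768.
LSB = 2.8 V / 2^15 = 85.45 µV.

85.45 µV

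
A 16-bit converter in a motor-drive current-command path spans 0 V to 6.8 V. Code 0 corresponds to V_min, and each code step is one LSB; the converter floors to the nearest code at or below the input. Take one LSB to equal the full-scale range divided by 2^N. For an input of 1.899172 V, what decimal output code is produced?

18303

Span = 6.8 V. LSB = 6.8 V / 2^16 ≈ 103.8 µV.
code = ⌊(V_in − V_min)/LSB⌋ = ⌊(V_in − V_min) × 2^16 / range⌋
     = ⌊(1.899172 − (0)) × 65536 / 6.8⌋ = ⌊1.899172 × 65536/6.8⌋
     = ⌊18303.549⌋ = 18303.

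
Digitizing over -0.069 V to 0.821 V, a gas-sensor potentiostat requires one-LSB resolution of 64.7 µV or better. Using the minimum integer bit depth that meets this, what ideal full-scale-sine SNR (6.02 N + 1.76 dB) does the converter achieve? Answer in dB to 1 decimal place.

86.0 dB

The full-scale span is 0.821 − (-0.069) = 0.89 V.
0.89 V / 64.7 µV = 13760. Since 2^13 = 8192 and 2^14 = 16384, N = 14.
SNR = 6.02 × 14 + 1.76 = 86.04 dB.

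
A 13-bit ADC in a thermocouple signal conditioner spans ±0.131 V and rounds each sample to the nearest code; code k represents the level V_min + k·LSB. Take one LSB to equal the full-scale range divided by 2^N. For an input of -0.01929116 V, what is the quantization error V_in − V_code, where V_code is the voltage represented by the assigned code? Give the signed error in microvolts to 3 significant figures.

−5.76 µV

Full-scale range = 0.131 V − (-0.131 V) = 0.262 V. LSB = 0.262 V / 2^13 ≈ 31.98 µV.
(-0.01929116 − (-0.131)) / LSB = 0.11170884 × 8192/0.262 = 3492.8199. Nearest integer: k = 3493.
V_code = -0.131 + (3493/8192) × 0.262 = -0.01928540039 V.
V_in − V_code = -0.01929116 − (-0.01928540039) = −5.76 µV.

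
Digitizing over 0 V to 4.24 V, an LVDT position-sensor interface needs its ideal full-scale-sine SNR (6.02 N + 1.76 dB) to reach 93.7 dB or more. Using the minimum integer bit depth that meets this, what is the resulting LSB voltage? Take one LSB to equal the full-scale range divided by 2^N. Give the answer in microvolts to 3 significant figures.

64.7 µV

V_FS = 4.24 V.
Solving 6.02 N ≥ 93.7 − 1.76: N ≥ 15.272. Round up → N = 16.
LSB = 4.24 V / 2^16 = 64.7 µV.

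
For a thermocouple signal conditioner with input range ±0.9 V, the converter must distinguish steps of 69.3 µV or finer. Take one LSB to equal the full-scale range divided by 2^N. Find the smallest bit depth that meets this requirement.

Span: 0.9 V − (-0.9 V) = 1.8 V.
1.8 V / 69.3 µV = 25970. Since 2^14 = 16384 and 2^15 = 32768, N = 15.

15 bits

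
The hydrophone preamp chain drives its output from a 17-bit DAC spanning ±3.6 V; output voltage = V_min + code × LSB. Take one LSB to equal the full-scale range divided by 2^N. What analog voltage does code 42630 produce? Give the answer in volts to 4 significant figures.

Full-scale range = 3.6 V − (-3.6 V) = 7.2 V. LSB = 7.2 V / 2^17.
V_out = V_min + code × LSB = -3.6 V + 42630 × 7.2 V / 131072
      = -3.6 V + 2.34174 V = -1.25826 V.

-1.258 V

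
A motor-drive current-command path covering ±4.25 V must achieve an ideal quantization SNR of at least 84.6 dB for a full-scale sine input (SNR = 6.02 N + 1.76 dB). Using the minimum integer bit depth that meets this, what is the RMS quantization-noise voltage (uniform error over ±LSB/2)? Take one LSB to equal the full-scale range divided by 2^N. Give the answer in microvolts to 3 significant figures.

Range = 4.25 − (-4.25) = 8.5 V.
6.02 N + 1.76 ≥ 84.6 gives N ≥ 13.761, so the minimum integer is 14.
LSB = 8.5 V ÷ 2^14 = 8.5/16384 V = 0.51880 mV.
RMS noise = LSB/√12 = 150 µV.

150 µV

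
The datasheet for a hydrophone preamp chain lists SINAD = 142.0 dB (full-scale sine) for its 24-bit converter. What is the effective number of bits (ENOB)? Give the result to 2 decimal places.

23.30 bits

Inverting SNR = 6.02 N + 1.76: N_eff = (142.0 − 1.76)/6.02 = 23.2957.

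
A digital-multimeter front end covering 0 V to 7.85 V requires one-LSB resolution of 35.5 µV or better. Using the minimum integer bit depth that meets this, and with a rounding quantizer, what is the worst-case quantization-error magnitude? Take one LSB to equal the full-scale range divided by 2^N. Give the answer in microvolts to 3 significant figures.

Span = 7.85 V.
Levels needed ≥ 7.85/35.5 µV = 221100. 2^18 = 262144 suffices, so N_min = 18.
Step size = 7.85/262144 V = 29.945 µV.
Max error for round-to-nearest is LSB/2 = 15.0 µV.

15.0 µV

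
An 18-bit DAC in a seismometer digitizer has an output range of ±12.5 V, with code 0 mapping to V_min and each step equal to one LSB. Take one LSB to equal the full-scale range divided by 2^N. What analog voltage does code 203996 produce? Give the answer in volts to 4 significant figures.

6.955 V

Span: 12.5 V − (-12.5 V) = 25 V. LSB = 25 V / 2^18.
V_out = V_min + code × LSB = -12.5 V + 203996 × 25 V / 262144
      = -12.5 V + 19.4546 V = 6.95457 V.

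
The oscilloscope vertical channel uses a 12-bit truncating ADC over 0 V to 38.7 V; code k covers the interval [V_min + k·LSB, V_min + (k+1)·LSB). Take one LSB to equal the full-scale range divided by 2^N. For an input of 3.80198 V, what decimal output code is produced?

V_FS = 38.7 V. LSB = 38.7 V / 2^12 ≈ 9.448 mV.
(V_in − V_min) × 2^12/range = (3.80198 − (0)) × 4096/38.7 = 402.401.
Floor → code = 402.

402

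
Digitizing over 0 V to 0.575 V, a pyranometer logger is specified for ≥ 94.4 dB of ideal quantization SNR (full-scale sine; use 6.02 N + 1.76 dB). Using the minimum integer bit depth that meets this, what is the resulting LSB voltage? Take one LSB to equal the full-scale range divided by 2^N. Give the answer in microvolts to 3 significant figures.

8.77 µV

V_FS = 0.575 V.
Required N = ⌈(94.4 − 1.76)/6.02⌉ = ⌈15.389⌉ = 16.
LSB = 0.575 V ÷ 2^16 = 0.575/65536 V = 8.77 µV.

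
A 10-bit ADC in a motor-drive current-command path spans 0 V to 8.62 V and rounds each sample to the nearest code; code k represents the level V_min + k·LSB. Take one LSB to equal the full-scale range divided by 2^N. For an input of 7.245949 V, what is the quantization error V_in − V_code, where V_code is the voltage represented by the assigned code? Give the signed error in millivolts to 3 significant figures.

−1.92 mV

V_FS = 8.62 V. LSB = 8.62 V / 2^10 ≈ 8.418 mV.
(V_in − V_min)/LSB = (7.245949 − (0)) × 1024/8.62 = 860.7717 → nearest code k = 861.
V_code = V_min + k × range/2^10 = 0 + 861 × 8.62/1024 = 7.247871094 V.
Error = V_in − V_code = 7.245949 − (7.247871094) = −1.92 mV.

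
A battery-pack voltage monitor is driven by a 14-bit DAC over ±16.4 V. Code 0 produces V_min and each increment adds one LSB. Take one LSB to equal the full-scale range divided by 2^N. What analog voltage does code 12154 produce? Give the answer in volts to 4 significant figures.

The full-scale span is 16.4 − (-16.4) = 32.8 V. LSB = 32.8 V / 2^14.
V_out = -16.4 + 12154 × (32.8/16384) V
      = -16.4 + 24.3317 = 7.93174 V.

7.932 V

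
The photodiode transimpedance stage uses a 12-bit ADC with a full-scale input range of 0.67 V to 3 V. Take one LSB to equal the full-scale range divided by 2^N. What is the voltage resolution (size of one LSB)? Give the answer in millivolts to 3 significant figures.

0.569 mV

Range = 3 − (0.67) = 2.33 V.
2^12 = 4096 levels.
Step size = 2.33/4096 V = 0.569 mV.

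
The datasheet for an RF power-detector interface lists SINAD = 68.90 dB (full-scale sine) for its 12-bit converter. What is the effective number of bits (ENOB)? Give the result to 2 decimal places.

(68.90 − 1.76) / 6.02 = 67.14/6.02 = 11.1528 effective bits.

11.15 bits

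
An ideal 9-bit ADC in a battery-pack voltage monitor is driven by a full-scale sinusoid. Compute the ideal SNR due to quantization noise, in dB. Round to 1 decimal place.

55.9 dB

SNR = 6.02·9 + 1.76 = 55.94 dB.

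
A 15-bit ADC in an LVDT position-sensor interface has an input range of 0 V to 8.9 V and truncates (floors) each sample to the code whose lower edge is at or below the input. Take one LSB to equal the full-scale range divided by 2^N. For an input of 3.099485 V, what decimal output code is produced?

11411

Range is 8.9 V. LSB = 8.9 V / 2^15 ≈ 271.6 µV.
(V_in − V_min) × 2^15/range = (3.099485 − (0)) × 32768/8.9 = 11411.677.
Floor → code = 11411.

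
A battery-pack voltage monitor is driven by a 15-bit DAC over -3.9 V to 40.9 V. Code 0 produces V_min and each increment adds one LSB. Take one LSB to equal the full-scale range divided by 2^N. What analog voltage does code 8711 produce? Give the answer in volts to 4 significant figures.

8.010 V

The full-scale span is 40.9 − (-3.9) = 44.8 V. LSB = 44.8 V / 2^15.
Output = V_min + (8711/32768) × range = -3.9 + 0.265839 × 44.8 V
      = -3.9 V + 11.9096 V = 8.00957 V.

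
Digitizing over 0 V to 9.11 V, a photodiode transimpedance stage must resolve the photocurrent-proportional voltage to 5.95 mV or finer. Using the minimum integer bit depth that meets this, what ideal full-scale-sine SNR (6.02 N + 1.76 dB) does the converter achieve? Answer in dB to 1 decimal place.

68.0 dB

Full-scale range = 9.11 V.
Need 2^N ≥ 9.11 V / 5.95 mV = 1531 → N_min = 11.
6.02(11) + 1.76 = 67.98 dB.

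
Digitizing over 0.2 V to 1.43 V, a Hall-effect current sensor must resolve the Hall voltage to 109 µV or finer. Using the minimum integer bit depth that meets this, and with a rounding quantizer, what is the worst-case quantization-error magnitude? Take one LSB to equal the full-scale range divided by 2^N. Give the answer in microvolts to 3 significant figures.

The full-scale span is 1.43 − (0.2) = 1.23 V.
Levels needed ≥ 1.23/109 µV = 11280. 2^14 = 16384 suffices, so N_min = 14.
Step size = 1.23/16384 V = 75.073 µV.
Max error for round-to-nearest is LSB/2 = 37.5 µV.

37.5 µV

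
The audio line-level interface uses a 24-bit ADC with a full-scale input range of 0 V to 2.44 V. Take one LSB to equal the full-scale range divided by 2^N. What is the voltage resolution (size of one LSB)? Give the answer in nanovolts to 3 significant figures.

145 nV

V_FS = 2.44 V.
2^24 = 16777216 levels.
LSB = 2.44 V ÷ 2^24 = 2.44/16777216 V = 145 nV.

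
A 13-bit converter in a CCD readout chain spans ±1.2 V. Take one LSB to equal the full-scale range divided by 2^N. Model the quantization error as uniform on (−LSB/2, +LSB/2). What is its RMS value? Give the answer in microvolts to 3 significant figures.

Range = 1.2 − (-1.2) = 2.4 V.
LSB = 2.4 V / 2^13 = 292.97 µV.
For a uniform distribution on [−LSB/2, +LSB/2], V_rms = LSB/√12 = 292.97 µV/3.4641 = 84.6 µV.

84.6 µV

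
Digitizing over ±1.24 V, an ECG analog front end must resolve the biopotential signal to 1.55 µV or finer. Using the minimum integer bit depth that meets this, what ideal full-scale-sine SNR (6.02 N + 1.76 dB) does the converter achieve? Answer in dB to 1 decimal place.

The full-scale span is 1.24 − (-1.24) = 2.48 V.
Required number of levels: 2.48/1.55 µV = 1.6000e6; smallest N with 2^N ≥ that is 21.
Ideal SNR at N = 21: 6.02·21 + 1.76 = 128.2 dB.

128.2 dB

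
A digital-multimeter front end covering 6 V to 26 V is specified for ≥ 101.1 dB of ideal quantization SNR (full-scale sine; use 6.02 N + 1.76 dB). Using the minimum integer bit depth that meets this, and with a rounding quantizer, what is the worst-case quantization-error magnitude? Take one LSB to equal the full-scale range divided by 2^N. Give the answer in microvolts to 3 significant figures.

76.3 µV

Span: 26 V − (6 V) = 20 V.
Required N = ⌈(101.1 − 1.76)/6.02⌉ = ⌈16.502⌉ = 17.
Step size = 20/131072 V = 152.59 µV.
|e|_max = LSB/2 = 76.3 µV.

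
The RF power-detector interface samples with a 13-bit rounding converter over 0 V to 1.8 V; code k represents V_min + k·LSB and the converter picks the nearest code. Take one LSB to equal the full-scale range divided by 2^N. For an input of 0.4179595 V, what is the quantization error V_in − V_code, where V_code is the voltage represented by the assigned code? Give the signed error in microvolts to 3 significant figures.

+39.6 µV

Full-scale range = 1.8 V. LSB = 1.8 V / 2^13 ≈ 219.7 µV.
(V_in − V_min)/LSB = (0.4179595 − (0)) × 8192/1.8 = 1902.1801 → nearest code k = 1902.
V_code = V_min + k × range/2^13 = 0 + 1902 × 1.8/8192 = 0.4179199219 V.
V_in − V_code = 0.4179595 − (0.4179199219) = +39.6 µV.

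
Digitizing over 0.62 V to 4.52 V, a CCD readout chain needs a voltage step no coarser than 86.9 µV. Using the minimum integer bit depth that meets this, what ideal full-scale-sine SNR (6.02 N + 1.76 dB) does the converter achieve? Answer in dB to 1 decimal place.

98.1 dB

Span: 4.52 V − (0.62 V) = 3.9 V.
Levels needed ≥ 3.9/86.9 µV = 44880. 2^16 = 65536 suffices, so N_min = 16.
SNR = 6.02 × 16 + 1.76 = 98.08 dB.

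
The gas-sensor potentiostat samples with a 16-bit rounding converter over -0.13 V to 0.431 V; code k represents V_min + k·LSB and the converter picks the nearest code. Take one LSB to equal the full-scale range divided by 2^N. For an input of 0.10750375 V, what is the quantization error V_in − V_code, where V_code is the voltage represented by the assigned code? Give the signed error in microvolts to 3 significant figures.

Span: 0.431 V − (-0.13 V) = 0.561 V. LSB = 0.561 V / 2^16 ≈ 8.560 µV.
(V_in − V_min)/LSB = (0.10750375 − (-0.13)) × 65536/0.561 = 27745.1796 → nearest code k = 27745.
V_code = V_min + k × range/2^16 = -0.13 + 27745 × 0.561/65536 = 0.10750221252 V.
V_in − V_code = 0.10750375 − (0.10750221252) = +1.54 µV.

+1.54 µV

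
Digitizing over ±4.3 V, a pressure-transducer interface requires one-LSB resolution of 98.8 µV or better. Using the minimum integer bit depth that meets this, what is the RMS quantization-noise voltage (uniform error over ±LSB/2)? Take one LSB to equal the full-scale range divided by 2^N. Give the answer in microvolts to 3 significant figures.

Span: 4.3 V − (-4.3 V) = 8.6 V.
Required number of levels: 8.6/98.8 µV = 87045; smallest N with 2^N ≥ that is 17.
LSB = 8.6 V / 2^17 = 65.613 µV.
V_rms = LSB/√12 = 18.9 µV.

18.9 µV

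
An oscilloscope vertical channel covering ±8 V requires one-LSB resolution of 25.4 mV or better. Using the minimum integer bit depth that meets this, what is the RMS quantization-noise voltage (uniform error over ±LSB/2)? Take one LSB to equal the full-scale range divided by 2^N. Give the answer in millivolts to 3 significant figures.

Range = 8 − (-8) = 16 V.
Need 2^N ≥ 16 V / 25.4 mV = 629.9 → N_min = 10.
Step size = 16/1024 V = 15.625 mV.
σ_q = LSB/√12 = 15.625 mV/3.4641 = 4.51 mV.

4.51 mV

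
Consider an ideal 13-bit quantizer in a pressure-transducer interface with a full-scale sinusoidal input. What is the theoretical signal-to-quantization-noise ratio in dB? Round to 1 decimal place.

For an ideal N-bit converter with full-scale sine input, SNR = 6.02 N + 1.76 dB. SNR = 6.02 × 13 + 1.76 = 78.26 + 1.76 = 80.02 dB.

80.0 dB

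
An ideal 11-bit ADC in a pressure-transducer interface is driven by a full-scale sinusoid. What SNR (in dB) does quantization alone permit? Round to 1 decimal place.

6.02(11) + 1.76 = 66.22 + 1.76 = 67.98 dB.

68.0 dB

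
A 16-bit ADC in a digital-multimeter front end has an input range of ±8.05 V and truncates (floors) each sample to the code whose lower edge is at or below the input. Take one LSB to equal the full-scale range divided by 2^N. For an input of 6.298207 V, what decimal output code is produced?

Range = 8.05 − (-8.05) = 16.1 V. LSB = 16.1 V / 2^16 ≈ 245.7 µV.
(V_in − V_min) × 2^16/range = (6.298207 − (-8.05)) × 65536/16.1 = 58405.223.
Floor → code = 58405.

58405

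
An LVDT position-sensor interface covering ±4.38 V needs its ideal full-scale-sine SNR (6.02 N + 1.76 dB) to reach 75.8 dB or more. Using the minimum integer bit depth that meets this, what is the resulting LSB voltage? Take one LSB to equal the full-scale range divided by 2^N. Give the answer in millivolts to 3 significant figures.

1.07 mV

The full-scale span is 4.38 − (-4.38) = 8.76 V.
N ≥ (75.8 − 1.76)/6.02 = 12.299 → N_min = 13.
Step size = 8.76/8192 V = 1.07 mV.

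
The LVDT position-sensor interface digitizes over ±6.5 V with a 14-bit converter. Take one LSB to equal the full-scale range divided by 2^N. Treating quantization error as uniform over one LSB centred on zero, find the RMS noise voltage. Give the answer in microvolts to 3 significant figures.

229 µV

Full-scale range = 6.5 V − (-6.5 V) = 13 V.
Step size = 13/16384 V = 0.79346 mV.
RMS of a uniform error over width LSB is LSB/√12 = 229 µV.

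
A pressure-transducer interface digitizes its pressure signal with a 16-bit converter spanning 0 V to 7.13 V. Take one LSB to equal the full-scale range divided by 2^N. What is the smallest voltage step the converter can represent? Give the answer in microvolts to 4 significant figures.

V_FS = 7.13 V.
There are 2^16 = 65536 steps.
Step size = 7.13/65536 V = 108.8 µV.

108.8 µV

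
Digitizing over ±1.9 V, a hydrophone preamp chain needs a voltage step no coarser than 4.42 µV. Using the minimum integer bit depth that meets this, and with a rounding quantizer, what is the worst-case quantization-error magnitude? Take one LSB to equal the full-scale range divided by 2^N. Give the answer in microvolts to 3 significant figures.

Full-scale range = 1.9 V − (-1.9 V) = 3.8 V.
Levels needed ≥ 3.8/4.42 µV = 859700. 2^20 = 1048576 suffices, so N_min = 20.
LSB = 3.8 V / 2^20 = 3.6240 µV.
Half an LSB is 1.81 µV.

1.81 µV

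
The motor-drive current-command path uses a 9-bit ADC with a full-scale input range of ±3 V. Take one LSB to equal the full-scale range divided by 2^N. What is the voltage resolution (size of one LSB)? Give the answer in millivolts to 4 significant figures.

Span: 3 V − (-3 V) = 6 V.
Number of codes = 2^9 = 512.
Step size = 6/512 V = 11.72 mV.

11.72 mV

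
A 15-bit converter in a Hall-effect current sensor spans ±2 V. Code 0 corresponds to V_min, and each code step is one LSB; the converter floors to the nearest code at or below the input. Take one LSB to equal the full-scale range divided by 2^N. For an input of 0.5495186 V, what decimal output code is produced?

Full-scale range = 2 V − (-2 V) = 4 V. LSB = 4 V / 2^15 ≈ 122.1 µV.
code = ⌊(V_in − V_min)/LSB⌋ = ⌊(V_in − V_min) × 2^15 / range⌋
     = ⌊(0.5495186 − (-2)) × 32768 / 4⌋ = ⌊2.5495186 × 32768/4⌋
     = ⌊20885.656⌋ = 20885.

20885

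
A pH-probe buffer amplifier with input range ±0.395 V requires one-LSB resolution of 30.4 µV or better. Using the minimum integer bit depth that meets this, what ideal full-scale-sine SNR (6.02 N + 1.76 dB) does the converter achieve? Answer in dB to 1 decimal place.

Range = 0.395 − (-0.395) = 0.79 V.
0.79 V / 30.4 µV = 25990. Since 2^14 = 16384 and 2^15 = 32768, N = 15.
Ideal SNR at N = 15: 6.02·15 + 1.76 = 92.1 dB.

92.1 dB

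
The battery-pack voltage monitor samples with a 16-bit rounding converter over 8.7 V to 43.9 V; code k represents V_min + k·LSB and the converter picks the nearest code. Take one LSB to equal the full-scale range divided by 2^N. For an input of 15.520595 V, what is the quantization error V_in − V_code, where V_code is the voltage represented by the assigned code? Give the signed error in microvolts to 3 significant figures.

Full-scale range = 43.9 V − (8.7 V) = 35.2 V. LSB = 35.2 V / 2^16 ≈ 0.5371 mV.
Position in LSBs: (15.520595 − (8.7)) × 65536/35.2 = 12698.7078; rounding gives k = 12699.
Reconstructed level: 8.7 + 12699 × 35.2/65536 V = 15.520751953 V.
V_in − V_code = 15.520595 − (15.520751953) = −157 µV.

−157 µV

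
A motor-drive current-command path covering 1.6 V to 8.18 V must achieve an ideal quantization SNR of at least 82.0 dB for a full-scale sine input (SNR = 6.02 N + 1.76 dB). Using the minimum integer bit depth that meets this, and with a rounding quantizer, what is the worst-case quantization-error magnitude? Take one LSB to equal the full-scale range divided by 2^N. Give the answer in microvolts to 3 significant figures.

201 µV

The full-scale span is 8.18 − (1.6) = 6.58 V.
6.02 N + 1.76 ≥ 82.0 gives N ≥ 13.329, so the minimum integer is 14.
Step size = 6.58/16384 V = 401.61 µV.
Max error for round-to-nearest is LSB/2 = 201 µV.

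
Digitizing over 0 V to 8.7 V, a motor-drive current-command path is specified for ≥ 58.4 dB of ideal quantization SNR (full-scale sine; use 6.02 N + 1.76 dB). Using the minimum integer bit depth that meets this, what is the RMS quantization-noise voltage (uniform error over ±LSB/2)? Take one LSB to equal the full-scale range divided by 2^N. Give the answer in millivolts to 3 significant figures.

V_FS = 8.7 V.
Required N = ⌈(58.4 − 1.76)/6.02⌉ = ⌈9.409⌉ = 10.
One LSB is 8.7 V / 1024 = 8.4961 mV.
RMS noise = LSB/√12 = 2.45 mV.

2.45 mV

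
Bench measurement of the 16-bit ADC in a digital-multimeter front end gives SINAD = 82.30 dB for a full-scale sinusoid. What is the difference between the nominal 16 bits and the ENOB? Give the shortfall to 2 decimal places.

2.62 bits

N_eff = (82.30 − 1.76)/6.02 = 13.3787 bits.
Lost resolution: 16 − 13.3787 = 2.6213 bits.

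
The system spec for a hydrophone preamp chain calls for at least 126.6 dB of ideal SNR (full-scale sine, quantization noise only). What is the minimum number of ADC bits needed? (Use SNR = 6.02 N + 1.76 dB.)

21 bits

Required N = ⌈(126.6 − 1.76)/6.02⌉ = ⌈20.738⌉ = 21.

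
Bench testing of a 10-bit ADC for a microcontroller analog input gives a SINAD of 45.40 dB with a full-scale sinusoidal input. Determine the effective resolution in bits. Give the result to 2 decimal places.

ENOB = (45.40 − 1.76)/6.02 = 7.2492 bits.

7.25 bits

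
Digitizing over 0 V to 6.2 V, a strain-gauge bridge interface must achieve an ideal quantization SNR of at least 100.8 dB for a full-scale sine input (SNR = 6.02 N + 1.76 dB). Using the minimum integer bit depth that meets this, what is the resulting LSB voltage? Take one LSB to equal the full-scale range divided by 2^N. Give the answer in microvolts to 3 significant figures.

47.3 µV

V_FS = 6.2 V.
Required N = ⌈(100.8 − 1.76)/6.02⌉ = ⌈16.452⌉ = 17.
Step size = 6.2/131072 V = 47.3 µV.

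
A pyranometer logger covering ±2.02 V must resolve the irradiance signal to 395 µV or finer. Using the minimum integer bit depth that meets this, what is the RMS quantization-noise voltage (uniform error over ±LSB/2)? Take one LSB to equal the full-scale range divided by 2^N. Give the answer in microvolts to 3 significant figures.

Span: 2.02 V − (-2.02 V) = 4.04 V.
4.04 V / 395 µV = 10230. Since 2^13 = 8192 and 2^14 = 16384, N = 14.
LSB = 4.04 V / 2^14 = 246.58 µV.
RMS noise = LSB/√12 = 71.2 µV.

71.2 µV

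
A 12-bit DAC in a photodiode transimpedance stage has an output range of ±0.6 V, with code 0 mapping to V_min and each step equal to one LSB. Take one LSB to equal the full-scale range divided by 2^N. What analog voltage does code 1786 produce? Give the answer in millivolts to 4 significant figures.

Span: 0.6 V − (-0.6 V) = 1.2 V. LSB = 1.2 V / 2^12.
V_out = -0.6 + 1786 × (1.2/4096) V
      = -0.6 + 0.523242 = -0.0767578 V.

-76.76 mV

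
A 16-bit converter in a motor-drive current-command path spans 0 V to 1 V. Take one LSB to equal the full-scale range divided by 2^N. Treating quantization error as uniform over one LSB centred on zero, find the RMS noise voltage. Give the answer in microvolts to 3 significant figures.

Range is 1 V.
Step size = 1/65536 V = 15.259 µV.
V_rms = LSB/√12 = 15.259 µV / √12 = 4.40 µV.

4.40 µV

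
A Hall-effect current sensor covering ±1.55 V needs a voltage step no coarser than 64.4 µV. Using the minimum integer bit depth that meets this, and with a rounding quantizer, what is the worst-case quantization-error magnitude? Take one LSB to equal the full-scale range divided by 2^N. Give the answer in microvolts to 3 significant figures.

23.7 µV

Range = 1.55 − (-1.55) = 3.1 V.
Levels needed ≥ 3.1/64.4 µV = 48140. 2^16 = 65536 suffices, so N_min = 16.
One LSB is 3.1 V / 65536 = 47.302 µV.
Max error for round-to-nearest is LSB/2 = 23.7 µV.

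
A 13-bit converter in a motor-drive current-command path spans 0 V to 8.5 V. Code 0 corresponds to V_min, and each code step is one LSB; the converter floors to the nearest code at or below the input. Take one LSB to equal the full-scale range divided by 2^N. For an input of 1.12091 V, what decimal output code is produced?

1080

V_FS = 8.5 V. LSB = 8.5 V / 2^13 ≈ 1.038 mV.
code = ⌊(V_in − V_min)/LSB⌋ = ⌊(V_in − V_min) × 2^13 / range⌋
     = ⌊(1.12091 − (0)) × 8192 / 8.5⌋ = ⌊1.12091 × 8192/8.5⌋
     = ⌊1080.293⌋ = 1080.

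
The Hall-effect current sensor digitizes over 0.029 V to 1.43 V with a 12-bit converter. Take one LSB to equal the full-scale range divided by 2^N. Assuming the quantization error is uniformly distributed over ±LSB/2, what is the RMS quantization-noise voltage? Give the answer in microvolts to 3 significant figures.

98.7 µV

Full-scale range = 1.43 V − (0.029 V) = 1.401 V.
LSB = 1.401 V ÷ 2^12 = 1.401/4096 V = 342.04 µV.
V_rms = LSB/√12 = 342.04 µV / √12 = 98.7 µV.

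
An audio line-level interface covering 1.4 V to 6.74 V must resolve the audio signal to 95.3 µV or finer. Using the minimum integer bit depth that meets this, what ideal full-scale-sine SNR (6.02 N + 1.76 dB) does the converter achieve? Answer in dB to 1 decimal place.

98.1 dB

Full-scale range = 6.74 V − (1.4 V) = 5.34 V.
5.34 V / 95.3 µV = 56030. Since 2^15 = 32768 and 2^16 = 65536, N = 16.
6.02(16) + 1.76 = 98.08 dB.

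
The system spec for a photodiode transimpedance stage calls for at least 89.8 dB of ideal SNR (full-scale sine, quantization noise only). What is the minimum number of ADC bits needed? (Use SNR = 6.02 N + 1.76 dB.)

15 bits

6.02 N + 1.76 ≥ 89.8 gives N ≥ 14.625, so the minimum integer is 15.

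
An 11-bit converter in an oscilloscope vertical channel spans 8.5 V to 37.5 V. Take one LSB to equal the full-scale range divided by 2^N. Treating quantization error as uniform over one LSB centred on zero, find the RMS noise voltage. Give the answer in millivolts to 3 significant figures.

The full-scale span is 37.5 − (8.5) = 29 V.
One LSB is 29 V / 2048 = 14.160 mV.
For a uniform distribution on [−LSB/2, +LSB/2], V_rms = LSB/√12 = 14.160 mV/3.4641 = 4.09 mV.

4.09 mV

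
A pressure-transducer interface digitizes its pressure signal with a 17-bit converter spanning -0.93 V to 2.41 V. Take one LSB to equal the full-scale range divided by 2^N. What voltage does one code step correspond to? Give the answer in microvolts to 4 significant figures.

25.48 µV

Full-scale range = 2.41 V − (-0.93 V) = 3.34 V.
2^17 = 131072 levels.
LSB = 3.34 V / 2^17 = 25.48 µV.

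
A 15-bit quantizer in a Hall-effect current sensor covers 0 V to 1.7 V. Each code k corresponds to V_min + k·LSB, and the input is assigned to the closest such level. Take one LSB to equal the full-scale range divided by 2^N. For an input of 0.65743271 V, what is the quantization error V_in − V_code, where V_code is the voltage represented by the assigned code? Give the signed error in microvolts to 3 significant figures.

Span = 1.7 V. LSB = 1.7 V / 2^15 ≈ 51.88 µV.
(V_in − V_min)/LSB = (0.65743271 − (0)) × 32768/1.7 = 12672.2088 → nearest code k = 12672.
V_code = 0 + (12672/32768) × 1.7 = 0.65742187500 V.
e = 0.65743271 − (0.65742187500) = +10.8 µV.

+10.8 µV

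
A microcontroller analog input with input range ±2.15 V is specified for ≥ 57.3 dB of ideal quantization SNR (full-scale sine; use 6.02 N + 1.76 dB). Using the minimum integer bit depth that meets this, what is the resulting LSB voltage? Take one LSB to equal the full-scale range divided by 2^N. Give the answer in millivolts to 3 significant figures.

Full-scale range = 2.15 V − (-2.15 V) = 4.3 V.
6.02 N + 1.76 ≥ 57.3 gives N ≥ 9.226, so the minimum integer is 10.
Step size = 4.3/1024 V = 4.20 mV.

4.20 mV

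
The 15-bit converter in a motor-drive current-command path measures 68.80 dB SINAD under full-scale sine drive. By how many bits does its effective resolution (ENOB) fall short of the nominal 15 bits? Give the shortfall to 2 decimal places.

N_eff = (68.80 − 1.76)/6.02 = 11.1362 bits.
Shortfall = 15 − 11.1362 = 3.8638 bits.

3.86 bits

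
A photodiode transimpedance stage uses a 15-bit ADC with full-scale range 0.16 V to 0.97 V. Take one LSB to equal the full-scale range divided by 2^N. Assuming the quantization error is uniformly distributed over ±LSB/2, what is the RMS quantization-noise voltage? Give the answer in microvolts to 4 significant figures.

Span: 0.97 V − (0.16 V) = 0.81 V.
Step size = 0.81/32768 V = 24.7192 µV.
RMS of a uniform error over width LSB is LSB/√12 = 7.136 µV.

7.136 µV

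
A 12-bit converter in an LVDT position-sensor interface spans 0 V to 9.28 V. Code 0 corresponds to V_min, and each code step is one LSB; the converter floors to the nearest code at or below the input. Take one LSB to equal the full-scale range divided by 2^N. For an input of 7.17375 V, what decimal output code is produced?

Full-scale range = 9.28 V. LSB = 9.28 V / 2^12 ≈ 2.266 mV.
code = ⌊(V_in − V_min)/LSB⌋ = ⌊(V_in − V_min) × 2^12 / range⌋
     = ⌊(7.17375 − (0)) × 4096 / 9.28⌋ = ⌊7.17375 × 4096/9.28⌋
     = ⌊3166.345⌋ = 3166.

3166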